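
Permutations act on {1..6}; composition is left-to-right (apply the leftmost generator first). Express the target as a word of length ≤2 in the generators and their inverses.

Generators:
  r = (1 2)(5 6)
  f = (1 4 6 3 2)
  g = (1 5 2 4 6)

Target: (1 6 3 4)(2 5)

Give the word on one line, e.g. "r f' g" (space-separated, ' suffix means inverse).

f g

  after f: (1 4 6 3 2)
  after g: (1 6 3 4)(2 5)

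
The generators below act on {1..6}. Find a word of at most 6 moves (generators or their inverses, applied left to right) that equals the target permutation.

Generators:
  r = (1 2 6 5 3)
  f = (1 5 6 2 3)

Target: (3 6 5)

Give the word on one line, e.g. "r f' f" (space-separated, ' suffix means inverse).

f r' r' r'

  after f: (1 5 6 2 3)
  after r': (1 6)(2 5)
  after r': (1 2 6 3 5)
  after r': (3 6 5)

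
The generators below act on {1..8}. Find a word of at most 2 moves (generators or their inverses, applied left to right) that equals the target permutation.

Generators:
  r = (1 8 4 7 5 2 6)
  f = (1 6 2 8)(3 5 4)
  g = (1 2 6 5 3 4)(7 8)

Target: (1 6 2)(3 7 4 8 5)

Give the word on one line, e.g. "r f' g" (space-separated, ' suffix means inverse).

  after g: (1 2 6 5 3 4)(7 8)
  after r: (1 6 2)(3 7 4 8 5)

g r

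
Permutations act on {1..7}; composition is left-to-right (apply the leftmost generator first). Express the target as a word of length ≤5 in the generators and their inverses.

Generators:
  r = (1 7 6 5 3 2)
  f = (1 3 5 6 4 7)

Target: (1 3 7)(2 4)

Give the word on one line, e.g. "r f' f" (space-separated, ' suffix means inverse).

  after r: (1 7 6 5 3 2)
  after f': (1 4 6 3 2 7 5)
  after f': (1 6)(2 4 5 7 3)
  after r: (1 5 6 7 2 4 3)
  after r: (1 3 7)(2 4)

r f' f' r r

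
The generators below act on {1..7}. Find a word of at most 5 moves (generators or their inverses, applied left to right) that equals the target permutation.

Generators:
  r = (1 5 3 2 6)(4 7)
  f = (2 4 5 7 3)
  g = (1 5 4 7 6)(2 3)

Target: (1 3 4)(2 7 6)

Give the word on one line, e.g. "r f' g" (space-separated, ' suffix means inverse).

  after r': (1 6 2 3 5)(4 7)
  after g': (1 7 5 6 3)
  after g': (1 4 5 7)(2 3 6)
  after r': (1 7 6 3 2 5 4)
  after f: (1 3 4)(2 7 6)

r' g' g' r' f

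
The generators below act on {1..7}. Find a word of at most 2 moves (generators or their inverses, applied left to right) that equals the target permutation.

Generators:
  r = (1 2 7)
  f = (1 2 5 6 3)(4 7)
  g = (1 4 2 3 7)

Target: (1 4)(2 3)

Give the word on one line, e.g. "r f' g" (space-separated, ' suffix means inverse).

  after r: (1 2 7)
  after g': (1 4)(2 3)

r g'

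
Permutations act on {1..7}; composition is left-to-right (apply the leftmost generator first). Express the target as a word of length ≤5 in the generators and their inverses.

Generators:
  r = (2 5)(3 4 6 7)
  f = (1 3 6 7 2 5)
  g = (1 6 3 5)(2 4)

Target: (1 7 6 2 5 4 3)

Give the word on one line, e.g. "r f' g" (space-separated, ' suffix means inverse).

g' g' r'

  after g': (1 5 3 6)(2 4)
  after g': (1 3)(5 6)
  after r': (1 7 6 2 5 4 3)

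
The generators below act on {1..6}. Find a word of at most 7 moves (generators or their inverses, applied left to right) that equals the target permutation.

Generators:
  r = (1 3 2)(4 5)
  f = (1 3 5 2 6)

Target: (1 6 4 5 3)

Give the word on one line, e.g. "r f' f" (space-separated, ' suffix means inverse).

r' f' f' r' f'

  after r': (1 2 3)(4 5)
  after f': (1 5 4 3 6 2)
  after f': (1 3 2 6 5 4)
  after r': (2 6 4)
  after f': (1 6 4 5 3)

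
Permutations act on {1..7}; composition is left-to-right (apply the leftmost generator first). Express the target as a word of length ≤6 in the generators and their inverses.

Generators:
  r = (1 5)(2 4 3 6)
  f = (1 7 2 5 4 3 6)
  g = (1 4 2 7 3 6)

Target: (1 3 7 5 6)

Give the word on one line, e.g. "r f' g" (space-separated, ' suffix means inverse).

  after r': (1 5)(2 6 3 4)
  after r': (2 3)(4 6)
  after f': (1 6 5 2 4 3 7)
  after r': (1 3 7 5 6)

r' r' f' r'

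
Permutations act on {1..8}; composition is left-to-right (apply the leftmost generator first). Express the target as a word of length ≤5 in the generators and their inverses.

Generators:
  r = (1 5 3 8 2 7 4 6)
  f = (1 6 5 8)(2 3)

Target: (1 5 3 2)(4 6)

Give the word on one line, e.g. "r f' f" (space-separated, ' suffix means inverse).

  after f': (1 8 5 6)(2 3)
  after r: (1 2 8 3 7 4 6 5)
  after f': (1 3 7 4)(2 5 8)
  after r': (1 5 3 2)(4 6)

f' r f' r'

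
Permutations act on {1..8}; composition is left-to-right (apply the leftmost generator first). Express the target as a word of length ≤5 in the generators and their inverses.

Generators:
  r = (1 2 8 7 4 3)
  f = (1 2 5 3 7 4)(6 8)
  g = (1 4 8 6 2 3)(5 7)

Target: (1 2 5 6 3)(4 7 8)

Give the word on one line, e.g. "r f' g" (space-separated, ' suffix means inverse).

  after f: (1 2 5 3 7 4)(6 8)
  after r': (2 5 4 3 8 6)
  after g: (1 4)(2 7 5 8)(3 6)
  after g: (1 8 3 2 5 6)
  after r': (1 2 5 6 3)(4 7 8)

f r' g g r'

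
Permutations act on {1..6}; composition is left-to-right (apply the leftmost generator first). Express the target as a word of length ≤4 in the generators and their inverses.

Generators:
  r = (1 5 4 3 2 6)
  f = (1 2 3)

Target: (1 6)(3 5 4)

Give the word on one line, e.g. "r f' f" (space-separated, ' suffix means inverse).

  after f: (1 2 3)
  after r: (1 6)(3 5 4)

f r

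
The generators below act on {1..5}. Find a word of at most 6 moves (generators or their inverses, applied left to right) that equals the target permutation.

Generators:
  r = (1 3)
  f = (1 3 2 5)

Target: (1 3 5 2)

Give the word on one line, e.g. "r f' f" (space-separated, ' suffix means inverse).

f r' f r r

  after f: (1 3 2 5)
  after r': (2 5 3)
  after f: (1 3 5 2)
  after r: (2 3 5)
  after r: (1 3 5 2)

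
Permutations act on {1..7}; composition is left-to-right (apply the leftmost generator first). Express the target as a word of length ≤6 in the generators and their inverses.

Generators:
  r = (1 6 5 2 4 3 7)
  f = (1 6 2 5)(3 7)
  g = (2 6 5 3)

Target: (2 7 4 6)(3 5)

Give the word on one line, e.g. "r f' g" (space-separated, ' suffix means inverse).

  after r': (1 7 3 4 2 5 6)
  after g: (1 7 2 3 4 6)
  after r: (2 7 4 5)
  after g': (2 7 4 6)(3 5)

r' g r g'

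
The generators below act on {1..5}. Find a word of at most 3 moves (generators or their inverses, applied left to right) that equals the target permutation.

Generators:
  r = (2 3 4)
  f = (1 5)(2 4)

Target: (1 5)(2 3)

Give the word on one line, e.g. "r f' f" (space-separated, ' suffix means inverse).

  after r: (2 3 4)
  after f': (1 5)(2 3)

r f'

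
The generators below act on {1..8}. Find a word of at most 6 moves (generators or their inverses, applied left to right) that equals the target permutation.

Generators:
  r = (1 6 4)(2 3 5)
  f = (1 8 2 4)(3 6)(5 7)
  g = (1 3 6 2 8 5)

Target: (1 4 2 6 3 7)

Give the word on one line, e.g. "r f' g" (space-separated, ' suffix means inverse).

  after f': (1 4 2 8)(3 6)(5 7)
  after g': (1 4 6)(5 7 8)
  after r: (2 3 5 7 8)
  after f': (1 4 2 6 3 7)

f' g' r f'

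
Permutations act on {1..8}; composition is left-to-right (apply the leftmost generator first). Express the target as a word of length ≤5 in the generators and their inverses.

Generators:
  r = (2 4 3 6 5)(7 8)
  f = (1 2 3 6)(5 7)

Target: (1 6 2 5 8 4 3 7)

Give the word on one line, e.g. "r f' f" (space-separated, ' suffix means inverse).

  after f: (1 2 3 6)(5 7)
  after r: (1 4 3 5 8 7 2 6)
  after f': (1 4 2 3 7)(5 8)
  after r: (1 3 8 2 6 5 7)
  after r: (1 6 2 5 8 4 3 7)

f r f' r r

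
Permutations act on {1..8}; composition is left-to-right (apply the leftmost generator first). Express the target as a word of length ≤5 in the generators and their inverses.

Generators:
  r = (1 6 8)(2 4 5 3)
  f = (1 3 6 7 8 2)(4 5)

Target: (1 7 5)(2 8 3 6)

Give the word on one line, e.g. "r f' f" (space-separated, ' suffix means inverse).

f f r f'

  after f: (1 3 6 7 8 2)(4 5)
  after f: (1 6 8)(2 3 7)
  after r: (1 8 6)(3 7 4 5)
  after f': (1 7 5)(2 8 3 6)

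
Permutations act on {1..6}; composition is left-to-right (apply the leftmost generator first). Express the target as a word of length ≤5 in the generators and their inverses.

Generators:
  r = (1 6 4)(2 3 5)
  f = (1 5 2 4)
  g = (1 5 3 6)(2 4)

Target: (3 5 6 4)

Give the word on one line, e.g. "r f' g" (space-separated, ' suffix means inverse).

  after f: (1 5 2 4)
  after f: (1 2)(4 5)
  after f: (1 4 2 5)
  after r: (3 5 6 4)

f f f r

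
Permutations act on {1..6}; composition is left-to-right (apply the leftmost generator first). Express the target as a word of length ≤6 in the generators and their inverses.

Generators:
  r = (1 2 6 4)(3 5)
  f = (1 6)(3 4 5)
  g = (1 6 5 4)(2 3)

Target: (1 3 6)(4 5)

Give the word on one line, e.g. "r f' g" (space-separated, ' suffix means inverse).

r' f f r f

  after r': (1 4 6 2)(3 5)
  after f: (1 5 4)(2 6)
  after f: (1 3 4 6 2)
  after r: (1 5 3)
  after f: (1 3 6)(4 5)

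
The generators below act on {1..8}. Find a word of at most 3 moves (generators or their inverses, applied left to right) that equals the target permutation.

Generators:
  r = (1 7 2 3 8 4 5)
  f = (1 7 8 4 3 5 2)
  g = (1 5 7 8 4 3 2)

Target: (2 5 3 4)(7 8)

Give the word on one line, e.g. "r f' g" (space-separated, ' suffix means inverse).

  after g': (1 2 3 4 8 7 5)
  after f': (1 5 2 4 7 3 8)
  after r: (2 5 3 4)(7 8)

g' f' r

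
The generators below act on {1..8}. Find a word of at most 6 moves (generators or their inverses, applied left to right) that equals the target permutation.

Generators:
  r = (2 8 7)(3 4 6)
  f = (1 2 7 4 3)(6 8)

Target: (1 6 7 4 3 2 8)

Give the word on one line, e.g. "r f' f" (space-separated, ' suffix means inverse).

r' f r f'

  after r': (2 7 8)(3 6 4)
  after f: (1 2 4)(3 8 7 6)
  after r: (1 8 2 6 4)(3 7)
  after f': (1 6 7 4 3 2 8)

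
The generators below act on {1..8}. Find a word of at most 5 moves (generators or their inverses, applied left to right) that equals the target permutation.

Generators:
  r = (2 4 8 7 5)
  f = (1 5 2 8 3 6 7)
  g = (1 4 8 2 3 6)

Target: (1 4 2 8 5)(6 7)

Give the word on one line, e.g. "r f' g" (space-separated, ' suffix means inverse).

f r g' r'

  after f: (1 5 2 8 3 6 7)
  after r: (1 2 7)(3 6 5 4 8)
  after g': (1 8 2 7 6 5)
  after r': (1 4 2 8 5)(6 7)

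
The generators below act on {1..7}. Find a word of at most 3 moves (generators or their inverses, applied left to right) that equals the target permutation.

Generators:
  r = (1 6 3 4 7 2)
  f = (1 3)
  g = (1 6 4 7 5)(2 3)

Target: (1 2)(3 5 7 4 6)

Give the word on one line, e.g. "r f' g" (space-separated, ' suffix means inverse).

  after f: (1 3)
  after g': (1 2 3 5 7 4 6)
  after f': (1 2)(3 5 7 4 6)

f g' f'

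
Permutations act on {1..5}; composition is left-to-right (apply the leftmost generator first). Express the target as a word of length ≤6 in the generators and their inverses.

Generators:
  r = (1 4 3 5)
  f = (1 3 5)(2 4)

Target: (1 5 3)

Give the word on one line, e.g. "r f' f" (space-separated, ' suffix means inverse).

f' f' f' f'

  after f': (1 5 3)(2 4)
  after f': (1 3 5)
  after f': (2 4)
  after f': (1 5 3)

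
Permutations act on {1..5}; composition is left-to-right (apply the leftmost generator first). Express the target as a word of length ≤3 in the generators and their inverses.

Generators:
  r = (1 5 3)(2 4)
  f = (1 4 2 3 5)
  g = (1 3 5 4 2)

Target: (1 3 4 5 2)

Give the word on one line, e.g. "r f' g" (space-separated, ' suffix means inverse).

  after f: (1 4 2 3 5)
  after f: (1 2 5 4 3)
  after f: (1 3 4 5 2)

f f f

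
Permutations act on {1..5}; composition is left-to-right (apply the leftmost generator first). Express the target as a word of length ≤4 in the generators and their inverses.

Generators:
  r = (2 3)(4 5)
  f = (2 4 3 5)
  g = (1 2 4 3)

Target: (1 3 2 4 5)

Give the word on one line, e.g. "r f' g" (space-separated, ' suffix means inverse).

f' g r'

  after f': (2 5 3 4)
  after g: (1 2 5)
  after r': (1 3 2 4 5)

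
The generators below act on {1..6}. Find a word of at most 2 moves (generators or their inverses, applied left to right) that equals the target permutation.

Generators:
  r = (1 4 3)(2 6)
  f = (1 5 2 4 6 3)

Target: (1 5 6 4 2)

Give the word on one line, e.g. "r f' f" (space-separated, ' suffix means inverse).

  after f: (1 5 2 4 6 3)
  after r': (1 5 6 4 2)

f r'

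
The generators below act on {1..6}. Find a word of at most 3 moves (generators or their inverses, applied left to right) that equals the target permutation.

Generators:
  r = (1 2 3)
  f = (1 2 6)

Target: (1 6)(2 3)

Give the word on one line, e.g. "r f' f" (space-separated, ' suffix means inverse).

f f r'

  after f: (1 2 6)
  after f: (1 6 2)
  after r': (1 6)(2 3)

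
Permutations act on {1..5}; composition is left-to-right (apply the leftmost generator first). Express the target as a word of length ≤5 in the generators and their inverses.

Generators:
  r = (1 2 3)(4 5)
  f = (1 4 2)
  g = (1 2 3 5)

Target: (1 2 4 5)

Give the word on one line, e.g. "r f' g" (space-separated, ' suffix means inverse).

  after f': (1 2 4)
  after g': (2 4 5 3)
  after r': (1 3)(2 5)
  after r': (1 2 4 5)

f' g' r' r'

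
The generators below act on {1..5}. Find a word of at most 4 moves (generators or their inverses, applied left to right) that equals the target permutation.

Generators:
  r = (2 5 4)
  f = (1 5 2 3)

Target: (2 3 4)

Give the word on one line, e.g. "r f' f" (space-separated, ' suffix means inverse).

  after f': (1 3 2 5)
  after r: (1 3 5)(2 4)
  after r: (1 3 4 5)
  after f: (2 3 4)

f' r r f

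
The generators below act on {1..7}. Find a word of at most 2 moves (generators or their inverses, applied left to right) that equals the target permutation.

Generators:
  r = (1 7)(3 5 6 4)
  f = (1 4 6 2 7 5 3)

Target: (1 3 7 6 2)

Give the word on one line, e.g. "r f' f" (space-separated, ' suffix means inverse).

  after f: (1 4 6 2 7 5 3)
  after r: (1 3 7 6 2)

f r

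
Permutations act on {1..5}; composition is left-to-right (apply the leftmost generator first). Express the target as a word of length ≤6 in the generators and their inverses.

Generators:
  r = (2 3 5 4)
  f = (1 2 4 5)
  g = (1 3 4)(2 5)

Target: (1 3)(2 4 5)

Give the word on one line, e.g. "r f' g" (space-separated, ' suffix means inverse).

g' r' g r f

  after g': (1 4 3)(2 5)
  after r': (1 5 4 2 3)
  after g: (1 2 4 5)
  after r: (1 3 5)
  after f: (1 3)(2 4 5)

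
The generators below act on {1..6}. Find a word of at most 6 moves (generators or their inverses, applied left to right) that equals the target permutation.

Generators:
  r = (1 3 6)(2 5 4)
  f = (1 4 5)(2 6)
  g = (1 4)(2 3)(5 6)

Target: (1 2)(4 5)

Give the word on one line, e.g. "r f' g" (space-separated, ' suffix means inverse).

g r g f' g'

  after g: (1 4)(2 3)(5 6)
  after r: (1 2 6 4 3 5)
  after g: (1 3 6)(2 5 4)
  after f': (1 3 2 4 6 5)
  after g': (1 2)(4 5)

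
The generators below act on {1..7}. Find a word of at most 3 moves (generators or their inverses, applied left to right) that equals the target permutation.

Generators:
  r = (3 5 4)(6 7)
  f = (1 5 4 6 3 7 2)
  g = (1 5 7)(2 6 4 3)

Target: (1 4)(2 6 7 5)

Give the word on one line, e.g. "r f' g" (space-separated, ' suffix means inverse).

g' g' f

  after g': (1 7 5)(2 3 4 6)
  after g': (1 5 7)(2 4)(3 6)
  after f: (1 4)(2 6 7 5)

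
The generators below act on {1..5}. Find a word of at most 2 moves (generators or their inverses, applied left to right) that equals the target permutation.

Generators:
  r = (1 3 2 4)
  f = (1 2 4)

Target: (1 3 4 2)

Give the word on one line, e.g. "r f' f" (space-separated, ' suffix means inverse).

  after r: (1 3 2 4)
  after f: (1 3 4 2)

r f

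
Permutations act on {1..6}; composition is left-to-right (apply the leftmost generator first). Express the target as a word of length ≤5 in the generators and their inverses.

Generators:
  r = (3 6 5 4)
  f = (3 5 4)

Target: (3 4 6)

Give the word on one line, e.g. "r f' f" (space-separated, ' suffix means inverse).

  after r': (3 4 5 6)
  after f': (3 5 6 4)
  after r: (3 4 6)

r' f' r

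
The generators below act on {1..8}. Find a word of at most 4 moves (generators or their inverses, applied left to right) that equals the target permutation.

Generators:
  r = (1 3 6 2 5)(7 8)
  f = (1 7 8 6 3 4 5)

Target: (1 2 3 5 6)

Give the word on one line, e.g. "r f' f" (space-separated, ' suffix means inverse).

  after r': (1 5 2 6 3)(7 8)
  after r': (1 2 3 5 6)

r' r'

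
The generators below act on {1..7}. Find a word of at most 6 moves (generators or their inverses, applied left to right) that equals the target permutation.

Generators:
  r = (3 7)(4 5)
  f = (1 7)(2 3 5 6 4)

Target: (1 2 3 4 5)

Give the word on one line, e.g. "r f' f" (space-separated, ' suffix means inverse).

f' r' f' r r

  after f': (1 7)(2 4 6 5 3)
  after r': (1 3 2 5 7)(4 6)
  after f': (1 2 3 4 5)
  after r: (1 2 7 3 5)
  after r: (1 2 3 4 5)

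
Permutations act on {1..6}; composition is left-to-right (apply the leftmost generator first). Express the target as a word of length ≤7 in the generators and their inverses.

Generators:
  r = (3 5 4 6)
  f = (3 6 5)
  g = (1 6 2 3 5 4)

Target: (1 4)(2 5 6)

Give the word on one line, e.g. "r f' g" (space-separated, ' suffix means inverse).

g r f' r f'

  after g: (1 6 2 3 5 4)
  after r: (1 3 4)(2 5 6)
  after f': (1 5 3 4)(2 6)
  after r: (1 4)(2 3 6)
  after f': (1 4)(2 5 6)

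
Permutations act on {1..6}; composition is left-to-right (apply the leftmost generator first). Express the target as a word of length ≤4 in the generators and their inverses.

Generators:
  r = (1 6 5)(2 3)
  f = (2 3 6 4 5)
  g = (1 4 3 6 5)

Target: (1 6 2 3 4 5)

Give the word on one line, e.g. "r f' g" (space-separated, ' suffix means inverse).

g' r'

  after g': (1 5 6 3 4)
  after r': (1 6 2 3 4 5)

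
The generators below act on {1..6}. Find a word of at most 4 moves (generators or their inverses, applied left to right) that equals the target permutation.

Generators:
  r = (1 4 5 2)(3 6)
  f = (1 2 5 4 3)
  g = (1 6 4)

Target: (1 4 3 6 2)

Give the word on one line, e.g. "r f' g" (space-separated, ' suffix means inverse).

r' g f r'

  after r': (1 2 5 4)(3 6)
  after g: (1 2 5)(3 4 6)
  after f: (1 5 2 4 6)
  after r': (1 4 3 6 2)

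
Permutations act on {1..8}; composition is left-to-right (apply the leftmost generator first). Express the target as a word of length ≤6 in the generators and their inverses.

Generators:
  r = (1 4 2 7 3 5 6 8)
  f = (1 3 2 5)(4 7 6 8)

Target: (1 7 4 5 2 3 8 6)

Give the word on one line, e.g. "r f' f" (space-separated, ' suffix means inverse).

  after r': (1 8 6 5 3 7 2 4)
  after f: (1 4 3 6)(2 7 5)
  after r': (3 5 4 7)(6 8)
  after f: (1 3)(2 5 7)(4 6)
  after r': (1 7 4 5 2 3 8 6)

r' f r' f r'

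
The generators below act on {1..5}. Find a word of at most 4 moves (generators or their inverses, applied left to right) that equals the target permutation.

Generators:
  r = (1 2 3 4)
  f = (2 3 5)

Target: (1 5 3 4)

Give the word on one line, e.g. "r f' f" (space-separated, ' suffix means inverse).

  after r': (1 4 3 2)
  after r': (1 3)(2 4)
  after r': (1 2 3 4)
  after f': (1 5 3 4)

r' r' r' f'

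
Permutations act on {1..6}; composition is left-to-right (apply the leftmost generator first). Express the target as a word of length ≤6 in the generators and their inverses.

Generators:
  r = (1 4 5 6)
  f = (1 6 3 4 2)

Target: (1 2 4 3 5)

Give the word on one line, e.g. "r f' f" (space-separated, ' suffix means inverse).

  after f: (1 6 3 4 2)
  after r': (1 5 4 2 6 3)
  after f: (1 5 2 3 6 4)
  after r': (1 4 6)(2 3 5)
  after f: (1 2 4 3 5)

f r' f r' f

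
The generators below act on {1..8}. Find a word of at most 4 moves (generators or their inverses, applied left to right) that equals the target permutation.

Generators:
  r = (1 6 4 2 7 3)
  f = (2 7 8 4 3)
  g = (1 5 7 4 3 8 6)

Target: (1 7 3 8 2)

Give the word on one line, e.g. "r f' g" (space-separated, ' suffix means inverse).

r' f r

  after r': (1 3 7 2 4 6)
  after f: (1 2 3 8 4 6)
  after r: (1 7 3 8 2)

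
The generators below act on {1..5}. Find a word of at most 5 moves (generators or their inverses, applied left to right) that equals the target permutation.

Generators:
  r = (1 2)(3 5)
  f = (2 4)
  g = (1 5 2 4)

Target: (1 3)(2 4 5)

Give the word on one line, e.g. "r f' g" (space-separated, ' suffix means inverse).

g f r' g'

  after g: (1 5 2 4)
  after f: (1 5 4)
  after r': (1 3 5 4 2)
  after g': (1 3)(2 4 5)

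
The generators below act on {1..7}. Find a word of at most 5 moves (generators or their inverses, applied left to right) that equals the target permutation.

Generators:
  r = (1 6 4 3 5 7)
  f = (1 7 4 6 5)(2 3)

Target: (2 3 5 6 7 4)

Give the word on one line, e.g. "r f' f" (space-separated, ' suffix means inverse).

f' r' r' f' r

  after f': (1 5 6 4 7)(2 3)
  after r': (1 3 2 4 5)
  after r': (1 4 3 2 6)(5 7)
  after f': (1 7 6 5)(2 4)
  after r: (2 3 5 6 7 4)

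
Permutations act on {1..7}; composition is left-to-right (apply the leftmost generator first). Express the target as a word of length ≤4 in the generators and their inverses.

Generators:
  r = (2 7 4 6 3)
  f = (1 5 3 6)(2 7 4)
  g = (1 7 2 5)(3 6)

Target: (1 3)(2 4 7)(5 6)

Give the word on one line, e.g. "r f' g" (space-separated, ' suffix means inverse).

f f

  after f: (1 5 3 6)(2 7 4)
  after f: (1 3)(2 4 7)(5 6)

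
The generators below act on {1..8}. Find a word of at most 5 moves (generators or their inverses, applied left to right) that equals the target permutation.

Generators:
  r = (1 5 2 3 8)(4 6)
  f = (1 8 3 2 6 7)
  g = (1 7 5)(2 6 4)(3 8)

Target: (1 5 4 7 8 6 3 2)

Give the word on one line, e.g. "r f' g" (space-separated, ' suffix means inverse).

  after r: (1 5 2 3 8)(4 6)
  after g': (1 7)(2 8 5 4)
  after r': (1 7 8)(2 3)(4 5 6)
  after g: (1 5 4)(2 8 7 3 6)
  after f': (1 5 4 7 8 6 3 2)

r g' r' g f'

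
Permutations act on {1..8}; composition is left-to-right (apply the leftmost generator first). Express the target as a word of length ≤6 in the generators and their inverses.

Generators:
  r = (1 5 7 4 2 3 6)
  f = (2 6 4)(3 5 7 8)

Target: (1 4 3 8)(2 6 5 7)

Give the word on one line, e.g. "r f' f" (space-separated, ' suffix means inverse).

r f r r f'

  after r: (1 5 7 4 2 3 6)
  after f: (1 7 2 5 8 3 4 6)
  after r: (1 4)(2 7 3)(5 8 6)
  after r: (1 2 4 5 8)(6 7)
  after f': (1 4 3 8)(2 6 5 7)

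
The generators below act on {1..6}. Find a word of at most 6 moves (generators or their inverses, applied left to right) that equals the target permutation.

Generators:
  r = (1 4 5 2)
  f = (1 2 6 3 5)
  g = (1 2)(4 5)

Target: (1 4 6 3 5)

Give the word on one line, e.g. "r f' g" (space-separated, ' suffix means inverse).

g' r f r' g'

  after g': (1 2)(4 5)
  after r: (2 4)
  after f: (1 2 4 6 3 5)
  after r': (1 5 2)(3 4 6)
  after g': (1 4 6 3 5)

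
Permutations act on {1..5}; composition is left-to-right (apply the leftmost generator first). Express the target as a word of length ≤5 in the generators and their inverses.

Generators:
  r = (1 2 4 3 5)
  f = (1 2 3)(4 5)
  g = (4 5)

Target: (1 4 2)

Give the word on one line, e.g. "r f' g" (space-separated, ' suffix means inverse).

r f r g

  after r: (1 2 4 3 5)
  after f: (1 3 4)(2 5)
  after r: (1 5 4 2)
  after g: (1 4 2)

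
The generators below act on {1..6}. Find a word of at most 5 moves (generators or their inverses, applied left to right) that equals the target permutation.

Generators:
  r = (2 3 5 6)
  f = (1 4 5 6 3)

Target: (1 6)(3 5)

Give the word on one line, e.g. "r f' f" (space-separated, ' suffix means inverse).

r f' r f

  after r: (2 3 5 6)
  after f': (1 3 4)(2 6)
  after r: (1 5 6 3 4)
  after f: (1 6)(3 5)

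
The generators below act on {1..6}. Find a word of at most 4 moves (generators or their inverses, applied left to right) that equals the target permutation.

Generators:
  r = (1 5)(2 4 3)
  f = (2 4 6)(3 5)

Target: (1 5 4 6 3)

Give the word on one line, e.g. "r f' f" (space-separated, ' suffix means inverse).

f' r f' f'

  after f': (2 6 4)(3 5)
  after r: (1 5 2 6 3)
  after f': (1 3)(2 4)(5 6)
  after f': (1 5 4 6 3)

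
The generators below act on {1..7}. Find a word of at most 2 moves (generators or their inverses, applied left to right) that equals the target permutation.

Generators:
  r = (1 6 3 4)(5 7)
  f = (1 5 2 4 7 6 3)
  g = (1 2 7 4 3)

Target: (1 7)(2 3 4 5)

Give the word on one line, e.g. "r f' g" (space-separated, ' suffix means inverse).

  after f: (1 5 2 4 7 6 3)
  after r': (1 7)(2 3 4 5)

f r'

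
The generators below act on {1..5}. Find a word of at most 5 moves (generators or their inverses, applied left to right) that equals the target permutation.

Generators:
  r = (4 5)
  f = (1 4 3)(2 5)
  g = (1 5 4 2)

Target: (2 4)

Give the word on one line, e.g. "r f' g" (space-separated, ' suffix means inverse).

  after r: (4 5)
  after f': (1 3 4 2 5)
  after g': (1 3 5 2)
  after r: (1 3 4 5 2)
  after f: (2 4)

r f' g' r f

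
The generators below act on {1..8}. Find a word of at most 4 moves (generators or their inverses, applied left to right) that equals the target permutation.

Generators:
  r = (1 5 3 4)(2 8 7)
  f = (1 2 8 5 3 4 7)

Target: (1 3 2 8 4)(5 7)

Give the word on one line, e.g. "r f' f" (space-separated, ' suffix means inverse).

f' f' r'

  after f': (1 7 4 3 5 8 2)
  after f': (1 4 5 2 7 3 8)
  after r': (1 3 2 8 4)(5 7)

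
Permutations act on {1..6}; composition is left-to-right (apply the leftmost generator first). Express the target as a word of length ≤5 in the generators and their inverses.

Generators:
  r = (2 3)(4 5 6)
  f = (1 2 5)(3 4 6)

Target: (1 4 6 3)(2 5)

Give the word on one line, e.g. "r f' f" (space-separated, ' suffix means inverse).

  after r': (2 3)(4 6 5)
  after f': (1 5 3)(2 6)
  after r': (1 4 6 3)(2 5)

r' f' r'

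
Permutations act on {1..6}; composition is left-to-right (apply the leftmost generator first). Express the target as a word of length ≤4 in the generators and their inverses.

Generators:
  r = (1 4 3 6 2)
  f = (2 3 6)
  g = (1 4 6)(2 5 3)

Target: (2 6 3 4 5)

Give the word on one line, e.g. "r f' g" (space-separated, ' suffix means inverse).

g f' g' f'

  after g: (1 4 6)(2 5 3)
  after f': (1 4 3 6)(2 5)
  after g': (3 4 5)
  after f': (2 6 3 4 5)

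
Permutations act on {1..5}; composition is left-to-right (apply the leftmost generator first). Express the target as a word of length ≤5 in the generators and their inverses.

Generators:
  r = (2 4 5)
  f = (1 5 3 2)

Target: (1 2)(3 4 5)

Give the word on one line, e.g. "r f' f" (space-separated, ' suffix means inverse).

  after f': (1 2 3 5)
  after r': (1 5)(2 3 4)
  after f': (2 5)(3 4)
  after f': (1 2)(3 4 5)

f' r' f' f'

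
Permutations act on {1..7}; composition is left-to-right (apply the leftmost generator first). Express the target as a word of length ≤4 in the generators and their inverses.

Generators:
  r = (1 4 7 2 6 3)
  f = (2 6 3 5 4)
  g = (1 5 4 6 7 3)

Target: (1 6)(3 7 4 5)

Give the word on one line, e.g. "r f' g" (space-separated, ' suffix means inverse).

r' f' r' f

  after r': (1 3 6 2 7 4)
  after f': (1 6 4)(2 7 5 3)
  after r': (1 2 4 3 7 5 6)
  after f: (1 6)(3 7 4 5)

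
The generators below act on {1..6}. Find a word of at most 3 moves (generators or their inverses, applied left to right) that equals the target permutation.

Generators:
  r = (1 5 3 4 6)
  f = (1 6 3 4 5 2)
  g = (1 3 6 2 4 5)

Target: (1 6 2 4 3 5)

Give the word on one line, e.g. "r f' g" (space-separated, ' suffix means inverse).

  after f: (1 6 3 4 5 2)
  after g': (1 3 2 5 6)
  after f': (1 6 2 4 3 5)

f g' f'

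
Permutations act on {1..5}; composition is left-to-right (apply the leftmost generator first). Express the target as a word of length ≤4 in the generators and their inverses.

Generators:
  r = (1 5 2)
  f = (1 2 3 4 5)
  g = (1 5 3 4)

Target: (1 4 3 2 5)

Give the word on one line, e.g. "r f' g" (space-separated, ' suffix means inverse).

  after r: (1 5 2)
  after f': (1 4 3 2 5)

r f'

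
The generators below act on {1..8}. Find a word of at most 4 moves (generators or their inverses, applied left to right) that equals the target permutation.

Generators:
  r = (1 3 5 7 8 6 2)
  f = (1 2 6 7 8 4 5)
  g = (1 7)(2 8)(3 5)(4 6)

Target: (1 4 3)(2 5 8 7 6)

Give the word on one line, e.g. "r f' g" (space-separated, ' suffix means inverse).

  after f: (1 2 6 7 8 4 5)
  after g: (1 8 6)(2 4 3 5 7)
  after f: (1 4 3)(2 5 8 7 6)

f g f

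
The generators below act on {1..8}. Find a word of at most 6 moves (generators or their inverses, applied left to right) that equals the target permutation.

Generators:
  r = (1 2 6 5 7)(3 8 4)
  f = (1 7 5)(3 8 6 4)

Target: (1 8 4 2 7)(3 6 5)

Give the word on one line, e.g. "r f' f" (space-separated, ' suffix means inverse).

r' f r' f'

  after r': (1 7 5 6 2)(3 4 8)
  after f: (1 5 4 6 2 7)
  after r': (1 6)(2 5 8 3 4)
  after f': (1 8 4 2 7)(3 6 5)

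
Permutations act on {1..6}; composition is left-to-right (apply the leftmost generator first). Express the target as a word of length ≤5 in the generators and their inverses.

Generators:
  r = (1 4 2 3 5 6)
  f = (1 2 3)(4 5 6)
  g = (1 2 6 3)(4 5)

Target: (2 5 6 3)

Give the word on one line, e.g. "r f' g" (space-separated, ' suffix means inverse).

f r f' g'

  after f: (1 2 3)(4 5 6)
  after r: (1 3 4 6 2 5)
  after f': (1 2 4 5 3 6)
  after g': (2 5 6 3)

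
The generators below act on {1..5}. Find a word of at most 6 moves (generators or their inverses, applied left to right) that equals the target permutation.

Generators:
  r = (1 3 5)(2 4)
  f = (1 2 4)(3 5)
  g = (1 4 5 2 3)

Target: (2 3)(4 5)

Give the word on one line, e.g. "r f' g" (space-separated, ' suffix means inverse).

g' r' r' r' r'

  after g': (1 3 2 5 4)
  after r': (2 3 4 5)
  after r': (1 5 4 3 2)
  after r': (1 3 4)(2 5)
  after r': (2 3)(4 5)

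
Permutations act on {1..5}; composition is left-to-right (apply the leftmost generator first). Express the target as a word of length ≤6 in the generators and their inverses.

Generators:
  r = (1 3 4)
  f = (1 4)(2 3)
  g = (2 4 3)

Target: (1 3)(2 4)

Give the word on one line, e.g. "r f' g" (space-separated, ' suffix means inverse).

g' f' f' r' r'

  after g': (2 3 4)
  after f': (1 4 3)
  after f': (2 3 4)
  after r': (1 4 2)
  after r': (1 3)(2 4)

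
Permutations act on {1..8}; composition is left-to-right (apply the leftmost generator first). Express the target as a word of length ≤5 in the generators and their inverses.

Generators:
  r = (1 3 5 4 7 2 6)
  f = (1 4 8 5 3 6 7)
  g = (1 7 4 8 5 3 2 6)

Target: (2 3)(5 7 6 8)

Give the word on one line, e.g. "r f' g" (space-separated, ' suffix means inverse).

  after r': (1 6 2 7 4 5 3)
  after r': (1 2 4 3 6 7 5)
  after r': (1 7 3 2 5 6 4)
  after f: (2 3)(5 7 6 8)

r' r' r' f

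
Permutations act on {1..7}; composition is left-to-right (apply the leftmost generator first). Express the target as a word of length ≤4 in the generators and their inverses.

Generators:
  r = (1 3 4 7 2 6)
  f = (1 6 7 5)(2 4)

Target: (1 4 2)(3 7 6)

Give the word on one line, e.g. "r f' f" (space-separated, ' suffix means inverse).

  after r: (1 3 4 7 2 6)
  after r: (1 4 2)(3 7 6)

r r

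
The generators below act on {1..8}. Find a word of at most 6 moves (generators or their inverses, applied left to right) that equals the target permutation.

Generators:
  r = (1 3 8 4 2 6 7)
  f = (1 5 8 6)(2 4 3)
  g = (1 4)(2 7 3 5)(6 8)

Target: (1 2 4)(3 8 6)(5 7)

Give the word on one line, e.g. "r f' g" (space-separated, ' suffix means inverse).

  after f': (1 6 8 5)(2 3 4)
  after g: (1 8 2 5 4 7 3)
  after g: (1 6 8 7 5)(3 4)
  after r': (1 2 4)(3 8 6)(5 7)

f' g g r'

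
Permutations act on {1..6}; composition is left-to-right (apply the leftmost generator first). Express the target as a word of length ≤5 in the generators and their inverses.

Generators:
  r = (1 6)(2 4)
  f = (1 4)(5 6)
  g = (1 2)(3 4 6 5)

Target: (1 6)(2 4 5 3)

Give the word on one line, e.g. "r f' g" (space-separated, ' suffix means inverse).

r g r f'

  after r: (1 6)(2 4)
  after g: (1 5 3 4)(2 6)
  after r: (1 5 3 2)(4 6)
  after f': (1 6)(2 4 5 3)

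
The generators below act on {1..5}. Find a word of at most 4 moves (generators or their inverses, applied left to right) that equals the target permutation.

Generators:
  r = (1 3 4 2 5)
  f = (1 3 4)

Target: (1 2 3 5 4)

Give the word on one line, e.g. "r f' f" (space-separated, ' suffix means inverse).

  after r: (1 3 4 2 5)
  after r: (1 4 5 3 2)
  after r: (1 2 3 5 4)

r r r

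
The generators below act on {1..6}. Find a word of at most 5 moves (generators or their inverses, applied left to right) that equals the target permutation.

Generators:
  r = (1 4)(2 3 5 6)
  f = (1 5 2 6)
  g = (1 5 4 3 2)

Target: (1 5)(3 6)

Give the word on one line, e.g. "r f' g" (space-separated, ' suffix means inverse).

f' g' r' g' f

  after f': (1 6 2 5)
  after g': (1 6 3 4 5 2)
  after r': (1 5 6 2 4 3)
  after g': (2 5 6 3)
  after f: (1 5)(3 6)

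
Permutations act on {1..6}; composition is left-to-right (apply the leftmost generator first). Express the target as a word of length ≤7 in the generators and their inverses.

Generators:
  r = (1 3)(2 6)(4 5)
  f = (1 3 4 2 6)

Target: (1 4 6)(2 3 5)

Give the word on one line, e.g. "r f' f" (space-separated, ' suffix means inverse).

  after f': (1 6 2 4 3)
  after r: (1 2 5 4)
  after f: (1 6)(2 5)(3 4)
  after r: (1 2 4)(3 5 6)
  after f': (1 4 6)(2 3 5)

f' r f r f'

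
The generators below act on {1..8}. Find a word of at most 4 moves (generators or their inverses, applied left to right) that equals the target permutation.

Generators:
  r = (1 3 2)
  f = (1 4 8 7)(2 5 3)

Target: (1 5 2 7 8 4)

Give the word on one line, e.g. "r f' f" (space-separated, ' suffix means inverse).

  after r: (1 3 2)
  after f': (1 5 2 7 8 4)

r f'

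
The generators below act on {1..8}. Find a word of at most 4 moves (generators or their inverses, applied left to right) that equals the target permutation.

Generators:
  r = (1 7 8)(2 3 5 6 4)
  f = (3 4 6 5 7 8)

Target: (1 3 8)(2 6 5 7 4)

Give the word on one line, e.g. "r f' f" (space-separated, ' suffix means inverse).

  after f': (3 8 7 5 6 4)
  after r': (1 8)(2 4)(3 7)
  after f: (1 3 8)(2 6 5 7 4)

f' r' f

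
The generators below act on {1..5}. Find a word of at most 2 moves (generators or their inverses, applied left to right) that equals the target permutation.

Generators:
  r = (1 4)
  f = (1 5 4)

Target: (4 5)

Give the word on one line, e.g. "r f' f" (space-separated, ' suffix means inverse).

r f

  after r: (1 4)
  after f: (4 5)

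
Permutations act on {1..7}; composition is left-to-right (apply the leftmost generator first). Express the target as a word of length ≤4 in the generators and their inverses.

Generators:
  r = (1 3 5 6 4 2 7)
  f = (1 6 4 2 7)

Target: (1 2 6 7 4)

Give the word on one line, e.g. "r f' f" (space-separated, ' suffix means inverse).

  after f: (1 6 4 2 7)
  after f: (1 4 7 6 2)
  after f: (1 2 6 7 4)

f f f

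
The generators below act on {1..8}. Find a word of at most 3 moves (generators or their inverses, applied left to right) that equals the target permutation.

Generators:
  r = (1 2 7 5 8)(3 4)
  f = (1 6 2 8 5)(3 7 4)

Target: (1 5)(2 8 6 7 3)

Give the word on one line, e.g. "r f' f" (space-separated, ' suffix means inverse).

f' f' r'

  after f': (1 5 8 2 6)(3 4 7)
  after f': (1 8 6 5 2)(3 7 4)
  after r': (1 5)(2 8 6 7 3)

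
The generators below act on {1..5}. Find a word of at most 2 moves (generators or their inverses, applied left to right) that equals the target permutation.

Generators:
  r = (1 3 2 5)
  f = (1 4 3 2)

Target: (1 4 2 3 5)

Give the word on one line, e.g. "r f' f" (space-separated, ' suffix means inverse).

  after f: (1 4 3 2)
  after r: (1 4 2 3 5)

f r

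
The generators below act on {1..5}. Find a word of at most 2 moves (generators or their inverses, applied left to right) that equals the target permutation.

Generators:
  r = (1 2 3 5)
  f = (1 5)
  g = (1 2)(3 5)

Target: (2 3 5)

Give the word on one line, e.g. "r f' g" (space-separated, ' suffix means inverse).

f' r

  after f': (1 5)
  after r: (2 3 5)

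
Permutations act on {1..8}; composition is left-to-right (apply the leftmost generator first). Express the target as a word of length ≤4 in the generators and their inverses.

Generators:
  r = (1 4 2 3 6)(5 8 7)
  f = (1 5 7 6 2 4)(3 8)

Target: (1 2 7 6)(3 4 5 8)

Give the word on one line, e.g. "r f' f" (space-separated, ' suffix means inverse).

  after r': (1 6 3 2 4)(5 7 8)
  after f: (1 2)(3 4 5 6 8 7)
  after r': (1 4 7 2 6 5 3)
  after f': (1 2 7 6)(3 4 5 8)

r' f r' f'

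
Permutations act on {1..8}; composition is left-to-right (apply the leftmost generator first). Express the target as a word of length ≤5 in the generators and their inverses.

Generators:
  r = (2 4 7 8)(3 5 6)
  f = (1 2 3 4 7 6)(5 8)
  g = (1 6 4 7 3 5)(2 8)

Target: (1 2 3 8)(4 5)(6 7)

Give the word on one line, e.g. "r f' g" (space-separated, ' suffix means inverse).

  after r: (2 4 7 8)(3 5 6)
  after g': (1 5)(2 6 7)
  after f': (1 8 5 6 4 3 2 7)
  after g: (1 2 3 8)(4 5)(6 7)

r g' f' g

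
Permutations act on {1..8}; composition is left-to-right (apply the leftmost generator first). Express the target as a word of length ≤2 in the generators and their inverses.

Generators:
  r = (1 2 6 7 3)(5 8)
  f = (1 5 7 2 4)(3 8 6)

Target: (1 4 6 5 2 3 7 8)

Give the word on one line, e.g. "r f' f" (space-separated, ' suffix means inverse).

  after f': (1 4 2 7 5)(3 6 8)
  after r: (1 4 6 5 2 3 7 8)

f' r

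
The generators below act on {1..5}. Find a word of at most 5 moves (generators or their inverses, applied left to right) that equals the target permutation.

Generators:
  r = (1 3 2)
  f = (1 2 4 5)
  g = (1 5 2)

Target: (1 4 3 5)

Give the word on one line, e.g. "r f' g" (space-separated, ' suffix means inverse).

r' f g' r

  after r': (1 2 3)
  after f: (1 4 5)(2 3)
  after g': (1 4)(2 3 5)
  after r: (1 4 3 5)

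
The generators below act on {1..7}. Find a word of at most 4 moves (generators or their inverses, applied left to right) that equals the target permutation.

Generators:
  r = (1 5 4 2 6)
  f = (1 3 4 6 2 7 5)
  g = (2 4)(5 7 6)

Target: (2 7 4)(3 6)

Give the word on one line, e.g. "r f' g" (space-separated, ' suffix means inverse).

  after f: (1 3 4 6 2 7 5)
  after g': (1 3 2 5)(4 7 6)
  after f': (2 7 4)(3 6)

f g' f'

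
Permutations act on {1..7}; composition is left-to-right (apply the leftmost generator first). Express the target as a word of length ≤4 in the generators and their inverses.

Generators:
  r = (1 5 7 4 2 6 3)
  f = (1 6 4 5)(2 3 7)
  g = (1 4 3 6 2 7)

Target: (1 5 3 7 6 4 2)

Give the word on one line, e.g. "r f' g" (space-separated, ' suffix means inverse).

  after f': (1 5 4 6)(2 7 3)
  after g: (1 5 3 7 6 4 2)

f' g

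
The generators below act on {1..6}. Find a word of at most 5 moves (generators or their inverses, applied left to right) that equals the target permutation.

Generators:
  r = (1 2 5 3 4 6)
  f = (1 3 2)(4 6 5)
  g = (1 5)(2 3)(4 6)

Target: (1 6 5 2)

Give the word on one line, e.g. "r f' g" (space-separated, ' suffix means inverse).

g' f g g f

  after g': (1 5)(2 3)(4 6)
  after f: (1 4 5 3)
  after g: (1 6 4)(2 3 5)
  after g: (1 4 5 3)
  after f: (1 6 5 2)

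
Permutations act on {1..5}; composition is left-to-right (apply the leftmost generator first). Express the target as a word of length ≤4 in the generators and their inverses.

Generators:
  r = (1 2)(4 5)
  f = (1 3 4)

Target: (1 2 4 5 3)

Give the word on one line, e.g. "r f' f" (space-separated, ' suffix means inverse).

  after r: (1 2)(4 5)
  after f: (1 2 3 4 5)
  after f: (1 2 4 5 3)

r f f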